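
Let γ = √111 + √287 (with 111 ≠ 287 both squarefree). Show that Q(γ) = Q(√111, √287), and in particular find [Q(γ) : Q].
[Q(γ) : Q] = 4 (equivalently, Q(γ) = Q(√111, √287))

Obviously Q(γ) ⊆ Q(√111, √287), and [Q(√111, √287):Q] = 4 (since 111, 287 are distinct squarefree integers > 1 with 31857 not a perfect square). To show equality we compute the minimal polynomial of γ. From γ = √111 + √287: γ^2 = 111 + 2√(31857) + 287 = 398 + 2√(31857), so γ^2 - 398 = 2√(31857); squaring, (γ^2 - 398)^2 = 4·31857, i.e. γ^4 - 796γ^2 + 158404 - 127428 = 0, i.e. γ^4 - 796γ^2 + 30976 = 0. So γ is a root of x^4 - 796x^2 + 30976. This polynomial is irreducible over Q: it has no rational root (each ±√111 ± √287 is irrational), and any factorization into two quadratics over Q would force √(31857) ∈ Q (pairing opposite roots) or √111, √287 ∈ Q (other pairings), all impossible. Hence [Q(γ):Q] = 4 = [Q(√111, √287):Q], so Q(γ) = Q(√111, √287).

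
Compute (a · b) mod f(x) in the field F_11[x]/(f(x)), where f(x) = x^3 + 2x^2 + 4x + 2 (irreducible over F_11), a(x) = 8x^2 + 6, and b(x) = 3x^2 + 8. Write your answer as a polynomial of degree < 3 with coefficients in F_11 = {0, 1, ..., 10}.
a · b ≡ 5x^2 + x + 1 (mod f(x))

Multiply in F_11[x]: a(x)·b(x) = (8x^2 + 6)·(3x^2 + 8) = 2x^4 + 5x^2 + 4. This has degree ≥ 3, so divide by f(x) over F_11: 2x^4 + 5x^2 + 4 = (2x + 7)·(x^3 + 2x^2 + 4x + 2) + (5x^2 + x + 1). Hence a·b ≡ 5x^2 + x + 1 (mod f). (F_11[x]/(f) is a field with 11^3 = 1331 elements since f is irreducible of degree 3.)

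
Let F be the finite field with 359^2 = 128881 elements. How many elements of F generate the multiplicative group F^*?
There are φ(128880) = 34176 primitive elements

F_q^* is cyclic of order q - 1 = 128880. A cyclic group of order m has exactly φ(m) generators. Here m = 128880 = 2^4 · 3^2 · 5 · 179, so the number of primitive elements is φ(128880) = 34176.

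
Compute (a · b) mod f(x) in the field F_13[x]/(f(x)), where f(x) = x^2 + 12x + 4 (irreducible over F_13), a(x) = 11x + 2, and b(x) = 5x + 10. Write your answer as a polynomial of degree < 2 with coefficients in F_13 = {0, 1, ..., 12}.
a · b ≡ 6x + 8 (mod f(x))

Multiply in F_13[x]: a(x)·b(x) = (11x + 2)·(5x + 10) = 3x^2 + 3x + 7. This has degree ≥ 2, so divide by f(x) over F_13: 3x^2 + 3x + 7 = (3)·(x^2 + 12x + 4) + (6x + 8). Hence a·b ≡ 6x + 8 (mod f). (F_13[x]/(f) is a field with 13^2 = 169 elements since f is irreducible of degree 2.)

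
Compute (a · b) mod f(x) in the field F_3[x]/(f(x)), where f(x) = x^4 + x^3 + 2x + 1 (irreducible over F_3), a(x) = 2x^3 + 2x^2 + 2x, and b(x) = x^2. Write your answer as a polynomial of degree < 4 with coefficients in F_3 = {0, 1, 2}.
a · b ≡ 2x^3 + 2x^2 + x (mod f(x))

Multiply in F_3[x]: a(x)·b(x) = (2x^3 + 2x^2 + 2x)·(x^2) = 2x^5 + 2x^4 + 2x^3. This has degree ≥ 4, so divide by f(x) over F_3: 2x^5 + 2x^4 + 2x^3 = (2x)·(x^4 + x^3 + 2x + 1) + (2x^3 + 2x^2 + x). Hence a·b ≡ 2x^3 + 2x^2 + x (mod f). (F_3[x]/(f) is a field with 3^4 = 81 elements since f is irreducible of degree 4.)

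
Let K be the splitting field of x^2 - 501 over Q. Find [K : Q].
[K : Q] = 2

f(x) = x^2 - 501 factors as (x - √501)(x + √501). The splitting field is K = Q(√501). Since 501 is squarefree and > 1, it is not a perfect square, so x^2 - 501 is irreducible over Q and [Q(√501) : Q] = 2. Hence [K : Q] = 2.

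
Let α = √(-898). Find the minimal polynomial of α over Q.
m_α(x) = x^2 + 898

α satisfies α^2 + 898 = 0, so x^2 + 898 annihilates α. Since d = -898 is squarefree and ≠ 1, it is not a perfect square in Q, so x^2 + 898 has no rational root and is therefore irreducible over Q (a degree-2 polynomial over a field is irreducible iff it has no root). Hence m_α(x) = x^2 + 898.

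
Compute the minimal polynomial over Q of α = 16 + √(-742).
m_α(x) = x^2 - 32x + 998

From α - 16 = √(-742), squaring gives (α - 16)^2 = -742, i.e. α^2 - 32α + 256 = -742, so α^2 - 32α + 998 = 0. The discriminant of x^2 - 32x + 998 is (-32)^2 - 4·(998) = 1024 - 3992 = -2968, and 4·(-742) is not a perfect square in Q since -742 is squarefree and ≠ 1. Hence x^2 - 32x + 998 is irreducible over Q and is the minimal polynomial of α.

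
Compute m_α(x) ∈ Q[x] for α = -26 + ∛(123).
m_α(x) = x^3 + 78x^2 + 2028x + 17453

Set β = α + 26 = ∛(123), so β^3 = 123. Then (α + 26)^3 - 123 = 0, i.e. α is a root of g(x) = (x + 26)^3 - 123 = x^3 + 78x^2 + 2028x + 17453. Since g(x) = h(x + 26) where h(x) = x^3 - 123, and h is irreducible over Q (because 123 is not a perfect cube, so h has no rational root, and a monic cubic with no rational root is irreducible), g is also irreducible (irreducibility is preserved under the substitution x → x + 26). Hence m_α(x) = x^3 + 78x^2 + 2028x + 17453.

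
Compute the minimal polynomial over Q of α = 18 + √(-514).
m_α(x) = x^2 - 36x + 838

From α - 18 = √(-514), squaring gives (α - 18)^2 = -514, i.e. α^2 - 36α + 324 = -514, so α^2 - 36α + 838 = 0. The discriminant of x^2 - 36x + 838 is (-36)^2 - 4·(838) = 1296 - 3352 = -2056, and 4·(-514) is not a perfect square in Q since -514 is squarefree and ≠ 1. Hence x^2 - 36x + 838 is irreducible over Q and is the minimal polynomial of α.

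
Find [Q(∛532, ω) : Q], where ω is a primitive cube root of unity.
[Q(∛532, ω) : Q] = 6

[Q(∛532):Q] = 3 (min poly x^3 - 532, irreducible since 532 is not a perfect cube). [Q(ω):Q] = 2 (min poly x^2 + x + 1). Since Q(∛532) ⊂ R and ω ∉ R, we have ω ∉ Q(∛532), so x^2 + x + 1 remains irreducible over Q(∛532) and [Q(∛532, ω) : Q(∛532)] = 2. By the tower law, [Q(∛532, ω) : Q] = 3 · 2 = 6. (In fact Q(∛532, ω) is the splitting field of x^3 - 532 over Q.)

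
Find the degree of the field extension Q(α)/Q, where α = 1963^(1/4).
[Q(α):Q] = 4

α is a root of x^4 - 1963. By Eisenstein's criterion at the prime p = 13 (which divides the constant term 1963 but p^2 = 169 does not, since 1963 is squarefree), x^4 - 1963 is irreducible over Q. Hence [Q(α):Q] = 4.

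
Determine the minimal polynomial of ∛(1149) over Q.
m_α(x) = x^3 - 1149

α satisfies α^3 = 1149, so x^3 - 1149 annihilates α. By the rational root test, a rational root p/q (in lowest terms) of x^3 - 1149 would satisfy p^3 = 1149 q^3, forcing q = 1 and p^3 = 1149; but 1149 is not a perfect cube, contradiction. A monic cubic over Q with no rational root is irreducible (any nontrivial factorization would include a linear factor). Hence x^3 - 1149 is the minimal polynomial of α, and in particular [Q(α):Q] = 3.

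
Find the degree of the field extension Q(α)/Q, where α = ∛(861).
[Q(α):Q] = 3

The minimal polynomial of α is x^3 - 861, irreducible over Q since 861 is not a perfect cube (so x^3 - 861 has no rational root). Hence [Q(α):Q] = deg(m_α) = 3.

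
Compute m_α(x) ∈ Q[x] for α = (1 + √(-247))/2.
m_α(x) = x^2 - x + 62

From 2α - 1 = √(-247), squaring gives (2α - 1)^2 = -247, i.e. 4α^2 - 4α + 1 = -247, so α^2 - α + (1 + 247)/4 = 0. Since -247 ≡ 1 (mod 4), (1 + 247)/4 = 62 ∈ Z. The polynomial x^2 - x + 62 has discriminant 1 - 4·(62) = -247, which is not a perfect square in Q (d = -247 is squarefree and ≠ 1), so x^2 - x + 62 is irreducible over Q. It is the minimal polynomial of α.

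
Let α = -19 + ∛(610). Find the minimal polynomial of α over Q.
m_α(x) = x^3 + 57x^2 + 1083x + 6249

Set β = α + 19 = ∛(610), so β^3 = 610. Then (α + 19)^3 - 610 = 0, i.e. α is a root of g(x) = (x + 19)^3 - 610 = x^3 + 57x^2 + 1083x + 6249. Since g(x) = h(x + 19) where h(x) = x^3 - 610, and h is irreducible over Q (because 610 is not a perfect cube, so h has no rational root, and a monic cubic with no rational root is irreducible), g is also irreducible (irreducibility is preserved under the substitution x → x + 19). Hence m_α(x) = x^3 + 57x^2 + 1083x + 6249.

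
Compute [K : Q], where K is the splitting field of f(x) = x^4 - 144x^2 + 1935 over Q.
[K : Q] = 4

Solving the quadratic in x^2: x^2 = (144 ± √(144^2 - 4·1935))/2 = (144 ± √12996)/2 = (144 ± 114)/2, giving x^2 = 15 or x^2 = 129. So f(x) = (x^2 - 15)(x^2 - 129) and the roots of f are ±√15, ±√129. Hence the splitting field is K = Q(√15, √129). Since 15 and 129 are distinct squarefree integers > 1, their product 1935 is not a perfect square, so √129 ∉ Q(√15). By the tower law [K:Q] = [Q(√15,√129):Q(√15)] · [Q(√15):Q] = 2 · 2 = 4.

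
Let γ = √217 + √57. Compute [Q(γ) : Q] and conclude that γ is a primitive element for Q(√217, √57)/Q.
[Q(γ) : Q] = 4 (equivalently, Q(γ) = Q(√217, √57))

Obviously Q(γ) ⊆ Q(√217, √57), and [Q(√217, √57):Q] = 4 (since 217, 57 are distinct squarefree integers > 1 with 12369 not a perfect square). To show equality we compute the minimal polynomial of γ. From γ = √217 + √57: γ^2 = 217 + 2√(12369) + 57 = 274 + 2√(12369), so γ^2 - 274 = 2√(12369); squaring, (γ^2 - 274)^2 = 4·12369, i.e. γ^4 - 548γ^2 + 75076 - 49476 = 0, i.e. γ^4 - 548γ^2 + 25600 = 0. So γ is a root of x^4 - 548x^2 + 25600. This polynomial is irreducible over Q: it has no rational root (each ±√217 ± √57 is irrational), and any factorization into two quadratics over Q would force √(12369) ∈ Q (pairing opposite roots) or √217, √57 ∈ Q (other pairings), all impossible. Hence [Q(γ):Q] = 4 = [Q(√217, √57):Q], so Q(γ) = Q(√217, √57).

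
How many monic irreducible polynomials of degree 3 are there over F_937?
There are 274218672 monic irreducible polynomials of degree 3 over F_937

Each element of F_{937^3} that lies in no proper subfield is a root of exactly one monic irreducible of degree 3 over F_937, and each such polynomial has 3 distinct roots in F_{937^3}. By Möbius inversion the count is N_937(3) = (1/3) Σ_{d|3} μ(3/d) · 937^d = (1/3)(μ(3)·937^1 + μ(1)·937^3) = 822656016/3 = 274218672.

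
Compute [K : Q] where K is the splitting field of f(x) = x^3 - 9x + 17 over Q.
[K : Q] = 6

By the rational root test, any rational root of the monic integer polynomial f(x) = x^3 - 9x + 17 must be an integer dividing the constant term 17, i.e. one of ±{1, 17}. Evaluating: f(1) = 9, f(-1) = 25, f(17) = 4777, f(-17) = -4743; none is 0, so f has no rational root and is therefore irreducible over Q (a cubic with no linear factor over a field is irreducible). For an irreducible cubic, the Galois group is A_3 or S_3 according as the discriminant disc(f) = -4a^3 - 27b^2 = -4·(-9)^3 - 27·(17)^2 = -4887 is or is not a square in Q. Here disc(f) = -4887 is not a perfect square in Q, so the Galois group of f over Q is not contained in A_3 and must be all of S_3. The splitting field has degree |S_3| = 6 over Q, so [K : Q] = 6.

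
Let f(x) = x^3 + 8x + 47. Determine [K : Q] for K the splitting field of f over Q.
[K : Q] = 6

By the rational root test, any rational root of the monic integer polynomial f(x) = x^3 + 8x + 47 must be an integer dividing the constant term 47, i.e. one of ±{1, 47}. Evaluating: f(1) = 56, f(-1) = 38, f(47) = 104246, f(-47) = -104152; none is 0, so f has no rational root and is therefore irreducible over Q (a cubic with no linear factor over a field is irreducible). For an irreducible cubic, the Galois group is A_3 or S_3 according as the discriminant disc(f) = -4a^3 - 27b^2 = -4·(8)^3 - 27·(47)^2 = -61691 is or is not a square in Q. Here disc(f) = -61691 is not a perfect square in Q, so the Galois group of f over Q is not contained in A_3 and must be all of S_3. The splitting field has degree |S_3| = 6 over Q, so [K : Q] = 6.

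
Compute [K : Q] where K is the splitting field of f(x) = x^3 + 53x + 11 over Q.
[K : Q] = 6

By the rational root test, any rational root of the monic integer polynomial f(x) = x^3 + 53x + 11 must be an integer dividing the constant term 11, i.e. one of ±{1, 11}. Evaluating: f(1) = 65, f(-1) = -43, f(11) = 1925, f(-11) = -1903; none is 0, so f has no rational root and is therefore irreducible over Q (a cubic with no linear factor over a field is irreducible). For an irreducible cubic, the Galois group is A_3 or S_3 according as the discriminant disc(f) = -4a^3 - 27b^2 = -4·(53)^3 - 27·(11)^2 = -598775 is or is not a square in Q. Here disc(f) = -598775 is not a perfect square in Q, so the Galois group of f over Q is not contained in A_3 and must be all of S_3. The splitting field has degree |S_3| = 6 over Q, so [K : Q] = 6.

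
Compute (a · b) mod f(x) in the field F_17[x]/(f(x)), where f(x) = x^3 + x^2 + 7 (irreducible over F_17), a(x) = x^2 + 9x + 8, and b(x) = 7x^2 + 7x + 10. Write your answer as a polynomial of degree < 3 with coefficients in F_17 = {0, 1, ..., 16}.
a · b ≡ 15x^2 + 12x + 13 (mod f(x))

Multiply in F_17[x]: a(x)·b(x) = (x^2 + 9x + 8)·(7x^2 + 7x + 10) = 7x^4 + 2x^3 + 10x^2 + 10x + 12. This has degree ≥ 3, so divide by f(x) over F_17: 7x^4 + 2x^3 + 10x^2 + 10x + 12 = (7x + 12)·(x^3 + x^2 + 7) + (15x^2 + 12x + 13). Hence a·b ≡ 15x^2 + 12x + 13 (mod f). (F_17[x]/(f) is a field with 17^3 = 4913 elements since f is irreducible of degree 3.)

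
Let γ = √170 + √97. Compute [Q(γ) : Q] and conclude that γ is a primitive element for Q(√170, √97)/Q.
[Q(γ) : Q] = 4 (equivalently, Q(γ) = Q(√170, √97))

Obviously Q(γ) ⊆ Q(√170, √97), and [Q(√170, √97):Q] = 4 (since 170, 97 are distinct squarefree integers > 1 with 16490 not a perfect square). To show equality we compute the minimal polynomial of γ. From γ = √170 + √97: γ^2 = 170 + 2√(16490) + 97 = 267 + 2√(16490), so γ^2 - 267 = 2√(16490); squaring, (γ^2 - 267)^2 = 4·16490, i.e. γ^4 - 534γ^2 + 71289 - 65960 = 0, i.e. γ^4 - 534γ^2 + 5329 = 0. So γ is a root of x^4 - 534x^2 + 5329. This polynomial is irreducible over Q: it has no rational root (each ±√170 ± √97 is irrational), and any factorization into two quadratics over Q would force √(16490) ∈ Q (pairing opposite roots) or √170, √97 ∈ Q (other pairings), all impossible. Hence [Q(γ):Q] = 4 = [Q(√170, √97):Q], so Q(γ) = Q(√170, √97).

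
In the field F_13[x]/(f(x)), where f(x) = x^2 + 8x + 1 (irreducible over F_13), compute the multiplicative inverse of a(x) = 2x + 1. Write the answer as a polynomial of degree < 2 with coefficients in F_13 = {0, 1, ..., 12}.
a(x)^(-1) ≡ 12x + 12 (mod f(x))

Since f is irreducible over F_13, F_13[x]/(f) is a field and a(x) ≠ 0 has an inverse. Apply the extended Euclidean algorithm to f(x) and a(x) in F_13[x]: f(x) = (7x + 7)·a(x) + (7). The last nonzero remainder is the constant 7 = gcd(f, a) in F_13. Back-substituting through the division chain expresses 7 = s(x)·a(x) + t(x)·f(x) with s(x) ≡ 6x + 6 (mod f), so (6x + 6)·a(x) ≡ 7 (mod f). Multiplying by 7^(-1) ≡ 2 in F_13 gives a(x)^(-1) ≡ 2·(6x + 6) ≡ 12x + 12 (mod f). Check: (2x + 1)·(12x + 12) = 11x^2 + 10x + 12 ≡ 1 (mod x^2 + 8x + 1).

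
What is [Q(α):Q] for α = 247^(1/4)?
[Q(α):Q] = 4

α is a root of x^4 - 247. By Eisenstein's criterion at the prime p = 13 (which divides the constant term 247 but p^2 = 169 does not, since 247 is squarefree), x^4 - 247 is irreducible over Q. Hence [Q(α):Q] = 4.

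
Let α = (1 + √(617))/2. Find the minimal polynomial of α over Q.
m_α(x) = x^2 - x - 154

From 2α - 1 = √(617), squaring gives (2α - 1)^2 = 617, i.e. 4α^2 - 4α + 1 = 617, so α^2 - α + (1 - 617)/4 = 0. Since 617 ≡ 1 (mod 4), (1 - 617)/4 = -154 ∈ Z. The polynomial x^2 - x - 154 has discriminant 1 - 4·(-154) = 617, which is not a perfect square in Q (d = 617 is squarefree and ≠ 1), so x^2 - x - 154 is irreducible over Q. It is the minimal polynomial of α.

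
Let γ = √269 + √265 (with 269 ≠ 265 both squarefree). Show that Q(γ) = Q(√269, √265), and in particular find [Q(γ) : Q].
[Q(γ) : Q] = 4 (equivalently, Q(γ) = Q(√269, √265))

Obviously Q(γ) ⊆ Q(√269, √265), and [Q(√269, √265):Q] = 4 (since 269, 265 are distinct squarefree integers > 1 with 71285 not a perfect square). To show equality we compute the minimal polynomial of γ. From γ = √269 + √265: γ^2 = 269 + 2√(71285) + 265 = 534 + 2√(71285), so γ^2 - 534 = 2√(71285); squaring, (γ^2 - 534)^2 = 4·71285, i.e. γ^4 - 1068γ^2 + 285156 - 285140 = 0, i.e. γ^4 - 1068γ^2 + 16 = 0. So γ is a root of x^4 - 1068x^2 + 16. This polynomial is irreducible over Q: it has no rational root (each ±√269 ± √265 is irrational), and any factorization into two quadratics over Q would force √(71285) ∈ Q (pairing opposite roots) or √269, √265 ∈ Q (other pairings), all impossible. Hence [Q(γ):Q] = 4 = [Q(√269, √265):Q], so Q(γ) = Q(√269, √265).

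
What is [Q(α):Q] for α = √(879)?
[Q(α):Q] = 2

[Q(α):Q] equals the degree of the minimal polynomial of α. Here α^2 = 879 and x^2 - 879 is irreducible (d = 879 is squarefree, ≠ 1, hence not a square), so deg(m_α) = 2. Thus [Q(α):Q] = 2.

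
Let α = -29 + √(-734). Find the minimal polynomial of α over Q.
m_α(x) = x^2 + 58x + 1575

From α + 29 = √(-734), squaring gives (α + 29)^2 = -734, i.e. α^2 + 58α + 841 = -734, so α^2 + 58α + 1575 = 0. The discriminant of x^2 + 58x + 1575 is (58)^2 - 4·(1575) = 3364 - 6300 = -2936, and 4·(-734) is not a perfect square in Q since -734 is squarefree and ≠ 1. Hence x^2 + 58x + 1575 is irreducible over Q and is the minimal polynomial of α.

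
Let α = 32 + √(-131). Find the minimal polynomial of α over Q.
m_α(x) = x^2 - 64x + 1155

From α - 32 = √(-131), squaring gives (α - 32)^2 = -131, i.e. α^2 - 64α + 1024 = -131, so α^2 - 64α + 1155 = 0. The discriminant of x^2 - 64x + 1155 is (-64)^2 - 4·(1155) = 4096 - 4620 = -524, and 4·(-131) is not a perfect square in Q since -131 is squarefree and ≠ 1. Hence x^2 - 64x + 1155 is irreducible over Q and is the minimal polynomial of α.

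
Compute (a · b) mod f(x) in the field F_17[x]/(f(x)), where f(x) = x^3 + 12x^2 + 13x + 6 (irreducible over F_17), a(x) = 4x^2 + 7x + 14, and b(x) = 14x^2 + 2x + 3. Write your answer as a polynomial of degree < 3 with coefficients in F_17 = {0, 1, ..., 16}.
a · b ≡ 13x^2 + 16x + 4 (mod f(x))

Multiply in F_17[x]: a(x)·b(x) = (4x^2 + 7x + 14)·(14x^2 + 2x + 3) = 5x^4 + 4x^3 + x^2 + 15x + 8. This has degree ≥ 3, so divide by f(x) over F_17: 5x^4 + 4x^3 + x^2 + 15x + 8 = (5x + 12)·(x^3 + 12x^2 + 13x + 6) + (13x^2 + 16x + 4). Hence a·b ≡ 13x^2 + 16x + 4 (mod f). (F_17[x]/(f) is a field with 17^3 = 4913 elements since f is irreducible of degree 3.)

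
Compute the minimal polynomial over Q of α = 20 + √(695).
m_α(x) = x^2 - 40x - 295

From α - 20 = √(695), squaring gives (α - 20)^2 = 695, i.e. α^2 - 40α + 400 = 695, so α^2 - 40α - 295 = 0. The discriminant of x^2 - 40x - 295 is (-40)^2 - 4·(-295) = 1600 + 1180 = 2780, and 4·(695) is not a perfect square in Q since 695 is squarefree and ≠ 1. Hence x^2 - 40x - 295 is irreducible over Q and is the minimal polynomial of α.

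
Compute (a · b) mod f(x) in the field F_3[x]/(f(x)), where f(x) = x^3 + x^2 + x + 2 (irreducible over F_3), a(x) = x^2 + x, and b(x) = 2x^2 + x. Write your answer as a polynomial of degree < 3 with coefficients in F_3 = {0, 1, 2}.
a · b ≡ x^2 + x + 1 (mod f(x))

Multiply in F_3[x]: a(x)·b(x) = (x^2 + x)·(2x^2 + x) = 2x^4 + x^2. This has degree ≥ 3, so divide by f(x) over F_3: 2x^4 + x^2 = (2x + 1)·(x^3 + x^2 + x + 2) + (x^2 + x + 1). Hence a·b ≡ x^2 + x + 1 (mod f). (F_3[x]/(f) is a field with 3^3 = 27 elements since f is irreducible of degree 3.)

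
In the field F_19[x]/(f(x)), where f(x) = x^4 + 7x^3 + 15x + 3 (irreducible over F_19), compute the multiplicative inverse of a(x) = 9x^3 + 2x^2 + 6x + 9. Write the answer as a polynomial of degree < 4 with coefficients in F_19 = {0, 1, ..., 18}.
a(x)^(-1) ≡ 14x^3 + 6x^2 + 5x + 18 (mod f(x))

Since f is irreducible over F_19, F_19[x]/(f) is a field and a(x) ≠ 0 has an inverse. Apply the extended Euclidean algorithm to f(x) and a(x) in F_19[x]: f(x) = (17x + 16)·a(x) + (18x^2 + 13x + 11);  a(x) = (10x + 14)·(18x^2 + 13x + 11) + (18x + 7);  (18x^2 + 13x + 11) = (x + 13)·(18x + 7) + (15). The last nonzero remainder is the constant 15 = gcd(f, a) in F_19. Back-substituting through the division chain expresses 15 = s(x)·a(x) + t(x)·f(x) with s(x) ≡ x^3 + 14x^2 + 18x + 4 (mod f), so (x^3 + 14x^2 + 18x + 4)·a(x) ≡ 15 (mod f). Multiplying by 15^(-1) ≡ 14 in F_19 gives a(x)^(-1) ≡ 14·(x^3 + 14x^2 + 18x + 4) ≡ 14x^3 + 6x^2 + 5x + 18 (mod f). Check: (9x^3 + 2x^2 + 6x + 9)·(14x^3 + 6x^2 + 5x + 18) = 12x^6 + 6x^5 + 8x^4 + 11x^3 + 6x^2 + x + 10 ≡ 1 (mod x^4 + 7x^3 + 15x + 3).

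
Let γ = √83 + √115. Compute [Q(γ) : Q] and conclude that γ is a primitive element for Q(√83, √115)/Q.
[Q(γ) : Q] = 4 (equivalently, Q(γ) = Q(√83, √115))

Obviously Q(γ) ⊆ Q(√83, √115), and [Q(√83, √115):Q] = 4 (since 83, 115 are distinct squarefree integers > 1 with 9545 not a perfect square). To show equality we compute the minimal polynomial of γ. From γ = √83 + √115: γ^2 = 83 + 2√(9545) + 115 = 198 + 2√(9545), so γ^2 - 198 = 2√(9545); squaring, (γ^2 - 198)^2 = 4·9545, i.e. γ^4 - 396γ^2 + 39204 - 38180 = 0, i.e. γ^4 - 396γ^2 + 1024 = 0. So γ is a root of x^4 - 396x^2 + 1024. This polynomial is irreducible over Q: it has no rational root (each ±√83 ± √115 is irrational), and any factorization into two quadratics over Q would force √(9545) ∈ Q (pairing opposite roots) or √83, √115 ∈ Q (other pairings), all impossible. Hence [Q(γ):Q] = 4 = [Q(√83, √115):Q], so Q(γ) = Q(√83, √115).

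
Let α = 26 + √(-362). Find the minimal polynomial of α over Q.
m_α(x) = x^2 - 52x + 1038

From α - 26 = √(-362), squaring gives (α - 26)^2 = -362, i.e. α^2 - 52α + 676 = -362, so α^2 - 52α + 1038 = 0. The discriminant of x^2 - 52x + 1038 is (-52)^2 - 4·(1038) = 2704 - 4152 = -1448, and 4·(-362) is not a perfect square in Q since -362 is squarefree and ≠ 1. Hence x^2 - 52x + 1038 is irreducible over Q and is the minimal polynomial of α.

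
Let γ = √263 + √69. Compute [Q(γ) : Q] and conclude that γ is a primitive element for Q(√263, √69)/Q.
[Q(γ) : Q] = 4 (equivalently, Q(γ) = Q(√263, √69))

Obviously Q(γ) ⊆ Q(√263, √69), and [Q(√263, √69):Q] = 4 (since 263, 69 are distinct squarefree integers > 1 with 18147 not a perfect square). To show equality we compute the minimal polynomial of γ. From γ = √263 + √69: γ^2 = 263 + 2√(18147) + 69 = 332 + 2√(18147), so γ^2 - 332 = 2√(18147); squaring, (γ^2 - 332)^2 = 4·18147, i.e. γ^4 - 664γ^2 + 110224 - 72588 = 0, i.e. γ^4 - 664γ^2 + 37636 = 0. So γ is a root of x^4 - 664x^2 + 37636. This polynomial is irreducible over Q: it has no rational root (each ±√263 ± √69 is irrational), and any factorization into two quadratics over Q would force √(18147) ∈ Q (pairing opposite roots) or √263, √69 ∈ Q (other pairings), all impossible. Hence [Q(γ):Q] = 4 = [Q(√263, √69):Q], so Q(γ) = Q(√263, √69).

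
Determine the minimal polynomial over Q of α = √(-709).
m_α(x) = x^2 + 709

α satisfies α^2 + 709 = 0, so x^2 + 709 annihilates α. Since d = -709 is squarefree and ≠ 1, it is not a perfect square in Q, so x^2 + 709 has no rational root and is therefore irreducible over Q (a degree-2 polynomial over a field is irreducible iff it has no root). Hence m_α(x) = x^2 + 709.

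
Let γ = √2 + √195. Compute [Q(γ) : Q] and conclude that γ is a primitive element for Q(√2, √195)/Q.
[Q(γ) : Q] = 4 (equivalently, Q(γ) = Q(√2, √195))

Obviously Q(γ) ⊆ Q(√2, √195), and [Q(√2, √195):Q] = 4 (since 2, 195 are distinct squarefree integers > 1 with 390 not a perfect square). To show equality we compute the minimal polynomial of γ. From γ = √2 + √195: γ^2 = 2 + 2√(390) + 195 = 197 + 2√(390), so γ^2 - 197 = 2√(390); squaring, (γ^2 - 197)^2 = 4·390, i.e. γ^4 - 394γ^2 + 38809 - 1560 = 0, i.e. γ^4 - 394γ^2 + 37249 = 0. So γ is a root of x^4 - 394x^2 + 37249. This polynomial is irreducible over Q: it has no rational root (each ±√2 ± √195 is irrational), and any factorization into two quadratics over Q would force √(390) ∈ Q (pairing opposite roots) or √2, √195 ∈ Q (other pairings), all impossible. Hence [Q(γ):Q] = 4 = [Q(√2, √195):Q], so Q(γ) = Q(√2, √195).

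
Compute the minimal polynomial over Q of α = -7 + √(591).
m_α(x) = x^2 + 14x - 542

From α + 7 = √(591), squaring gives (α + 7)^2 = 591, i.e. α^2 + 14α + 49 = 591, so α^2 + 14α - 542 = 0. The discriminant of x^2 + 14x - 542 is (14)^2 - 4·(-542) = 196 + 2168 = 2364, and 4·(591) is not a perfect square in Q since 591 is squarefree and ≠ 1. Hence x^2 + 14x - 542 is irreducible over Q and is the minimal polynomial of α.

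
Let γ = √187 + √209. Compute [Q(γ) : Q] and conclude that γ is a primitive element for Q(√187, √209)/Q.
[Q(γ) : Q] = 4 (equivalently, Q(γ) = Q(√187, √209))

Obviously Q(γ) ⊆ Q(√187, √209), and [Q(√187, √209):Q] = 4 (since 187, 209 are distinct squarefree integers > 1 with 39083 not a perfect square). To show equality we compute the minimal polynomial of γ. From γ = √187 + √209: γ^2 = 187 + 2√(39083) + 209 = 396 + 2√(39083), so γ^2 - 396 = 2√(39083); squaring, (γ^2 - 396)^2 = 4·39083, i.e. γ^4 - 792γ^2 + 156816 - 156332 = 0, i.e. γ^4 - 792γ^2 + 484 = 0. So γ is a root of x^4 - 792x^2 + 484. This polynomial is irreducible over Q: it has no rational root (each ±√187 ± √209 is irrational), and any factorization into two quadratics over Q would force √(39083) ∈ Q (pairing opposite roots) or √187, √209 ∈ Q (other pairings), all impossible. Hence [Q(γ):Q] = 4 = [Q(√187, √209):Q], so Q(γ) = Q(√187, √209).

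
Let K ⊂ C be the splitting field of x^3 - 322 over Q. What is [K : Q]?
[K : Q] = 6

The roots of x^3 - 322 are ∛322, ω∛322, ω^2∛322 where ω = e^(2πi/3) is a primitive cube root of unity, so K = Q(∛322, ω). Now [Q(∛322):Q] = 3 (since 322 is not a perfect cube, x^3 - 322 is irreducible) and [Q(ω):Q] = 2. Both 2 and 3 divide [K:Q], and [K:Q] ≤ 3·2 = 6, so [K:Q] = 6. (Equivalently: Q(∛322) ⊂ R but ω ∉ R, so [K : Q(∛322)] = 2.)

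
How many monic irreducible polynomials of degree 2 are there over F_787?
There are 309291 monic irreducible polynomials of degree 2 over F_787

Each element of F_{787^2} that lies in no proper subfield is a root of exactly one monic irreducible of degree 2 over F_787, and each such polynomial has 2 distinct roots in F_{787^2}. By Möbius inversion the count is N_787(2) = (1/2) Σ_{d|2} μ(2/d) · 787^d = (1/2)(μ(2)·787^1 + μ(1)·787^2) = 618582/2 = 309291.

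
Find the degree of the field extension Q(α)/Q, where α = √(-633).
[Q(α):Q] = 2

[Q(α):Q] equals the degree of the minimal polynomial of α. Here α^2 = -633 and x^2 + 633 is irreducible (d = -633 is squarefree, ≠ 1, hence not a square), so deg(m_α) = 2. Thus [Q(α):Q] = 2.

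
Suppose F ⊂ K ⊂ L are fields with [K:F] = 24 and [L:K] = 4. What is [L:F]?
[L:F] = 96

The tower law says that for any tower of field extensions F ⊂ K ⊂ L with finite degrees, [L:F] = [L:K] · [K:F]. Here this gives [L:F] = 4 · 24 = 96.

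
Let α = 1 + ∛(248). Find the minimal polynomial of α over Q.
m_α(x) = x^3 - 3x^2 + 3x - 249

Set β = α - 1 = ∛(248), so β^3 = 248. Then (α - 1)^3 - 248 = 0, i.e. α is a root of g(x) = (x - 1)^3 - 248 = x^3 - 3x^2 + 3x - 249. Since g(x) = h(x - 1) where h(x) = x^3 - 248, and h is irreducible over Q (because 248 is not a perfect cube, so h has no rational root, and a monic cubic with no rational root is irreducible), g is also irreducible (irreducibility is preserved under the substitution x → x - 1). Hence m_α(x) = x^3 - 3x^2 + 3x - 249.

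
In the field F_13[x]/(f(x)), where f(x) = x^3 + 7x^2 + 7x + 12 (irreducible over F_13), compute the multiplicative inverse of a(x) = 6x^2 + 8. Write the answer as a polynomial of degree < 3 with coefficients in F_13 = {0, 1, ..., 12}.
a(x)^(-1) ≡ 5x^2 + 12x + 6 (mod f(x))

Since f is irreducible over F_13, F_13[x]/(f) is a field and a(x) ≠ 0 has an inverse. Apply the extended Euclidean algorithm to f(x) and a(x) in F_13[x]: f(x) = (11x + 12)·a(x) + (10x + 7);  a(x) = (11x + 4)·(10x + 7) + (6). The last nonzero remainder is the constant 6 = gcd(f, a) in F_13. Back-substituting through the division chain expresses 6 = s(x)·a(x) + t(x)·f(x) with s(x) ≡ 4x^2 + 7x + 10 (mod f), so (4x^2 + 7x + 10)·a(x) ≡ 6 (mod f). Multiplying by 6^(-1) ≡ 11 in F_13 gives a(x)^(-1) ≡ 11·(4x^2 + 7x + 10) ≡ 5x^2 + 12x + 6 (mod f). Check: (6x^2 + 8)·(5x^2 + 12x + 6) = 4x^4 + 7x^3 + 11x^2 + 5x + 9 ≡ 1 (mod x^3 + 7x^2 + 7x + 12).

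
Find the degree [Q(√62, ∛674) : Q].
[Q(√62, ∛674) : Q] = 6

Let L = Q(√62, ∛674). Since Q(√62) ⊂ L and [Q(√62):Q] = 2, the tower law gives 2 | [L:Q]. Likewise Q(∛674) ⊂ L with [Q(∛674):Q] = 3 (because 674 is not a perfect cube), so 3 | [L:Q]. As gcd(2,3) = 1, [L:Q] is divisible by 6. Conversely L is generated over Q by √62 and ∛674, so [L:Q] ≤ 2·3 = 6. Therefore [Q(√62, ∛674) : Q] = 6.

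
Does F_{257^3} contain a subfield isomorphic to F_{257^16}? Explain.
No: F_{257^16} is not a subfield of F_{257^3}

F_{p^m} embeds in F_{p^n} iff m | n. Here 16 ∤ 3 (since 3 = 0·16 + 3 with remainder 3 ≠ 0), so F_{257^16} is not a subfield of F_{257^3}. Equivalently: if it were, the tower law would give 16 = [F_{257^16}:F_257] dividing [F_{257^3}:F_257] = 3, contradiction.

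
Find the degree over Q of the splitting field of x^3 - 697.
[K : Q] = 6

The roots of x^3 - 697 are ∛697, ω∛697, ω^2∛697 where ω = e^(2πi/3) is a primitive cube root of unity, so K = Q(∛697, ω). Now [Q(∛697):Q] = 3 (since 697 is not a perfect cube, x^3 - 697 is irreducible) and [Q(ω):Q] = 2. Both 2 and 3 divide [K:Q], and [K:Q] ≤ 3·2 = 6, so [K:Q] = 6. (Equivalently: Q(∛697) ⊂ R but ω ∉ R, so [K : Q(∛697)] = 2.)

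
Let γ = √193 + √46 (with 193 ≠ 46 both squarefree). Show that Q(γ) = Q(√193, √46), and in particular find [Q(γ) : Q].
[Q(γ) : Q] = 4 (equivalently, Q(γ) = Q(√193, √46))

Obviously Q(γ) ⊆ Q(√193, √46), and [Q(√193, √46):Q] = 4 (since 193, 46 are distinct squarefree integers > 1 with 8878 not a perfect square). To show equality we compute the minimal polynomial of γ. From γ = √193 + √46: γ^2 = 193 + 2√(8878) + 46 = 239 + 2√(8878), so γ^2 - 239 = 2√(8878); squaring, (γ^2 - 239)^2 = 4·8878, i.e. γ^4 - 478γ^2 + 57121 - 35512 = 0, i.e. γ^4 - 478γ^2 + 21609 = 0. So γ is a root of x^4 - 478x^2 + 21609. This polynomial is irreducible over Q: it has no rational root (each ±√193 ± √46 is irrational), and any factorization into two quadratics over Q would force √(8878) ∈ Q (pairing opposite roots) or √193, √46 ∈ Q (other pairings), all impossible. Hence [Q(γ):Q] = 4 = [Q(√193, √46):Q], so Q(γ) = Q(√193, √46).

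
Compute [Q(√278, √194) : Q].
[Q(√278, √194) : Q] = 4

[Q(√278):Q] = 2 (min poly x^2 - 278, irreducible since 278 is squarefree > 1). For the top step, suppose √194 ∈ Q(√278), say √194 = c + d√278 with c, d ∈ Q. Squaring: 194 = c^2 + 278d^2 + 2cd√278. Since √278 ∉ Q this forces 2cd = 0. If d = 0 then √194 = c ∈ Q, contradicting 194 squarefree > 1. If c = 0 then 194 = 278d^2, so 278·194 = (278d)^2 is a perfect square in Q — but 278·194 = 53932 is not a perfect square (since 278 and 194 are distinct squarefree integers). Contradiction. Hence √194 ∉ Q(√278), so x^2 - 194 stays irreducible over Q(√278) and [Q(√278, √194) : Q(√278)] = 2. By the tower law, [Q(√278, √194) : Q] = 2 · 2 = 4.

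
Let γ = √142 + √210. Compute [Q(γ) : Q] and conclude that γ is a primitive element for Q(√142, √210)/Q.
[Q(γ) : Q] = 4 (equivalently, Q(γ) = Q(√142, √210))

Obviously Q(γ) ⊆ Q(√142, √210), and [Q(√142, √210):Q] = 4 (since 142, 210 are distinct squarefree integers > 1 with 29820 not a perfect square). To show equality we compute the minimal polynomial of γ. From γ = √142 + √210: γ^2 = 142 + 2√(29820) + 210 = 352 + 2√(29820), so γ^2 - 352 = 2√(29820); squaring, (γ^2 - 352)^2 = 4·29820, i.e. γ^4 - 704γ^2 + 123904 - 119280 = 0, i.e. γ^4 - 704γ^2 + 4624 = 0. So γ is a root of x^4 - 704x^2 + 4624. This polynomial is irreducible over Q: it has no rational root (each ±√142 ± √210 is irrational), and any factorization into two quadratics over Q would force √(29820) ∈ Q (pairing opposite roots) or √142, √210 ∈ Q (other pairings), all impossible. Hence [Q(γ):Q] = 4 = [Q(√142, √210):Q], so Q(γ) = Q(√142, √210).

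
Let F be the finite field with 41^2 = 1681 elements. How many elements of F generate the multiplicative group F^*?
There are φ(1680) = 384 primitive elements

F_q^* is cyclic of order q - 1 = 1680. A cyclic group of order m has exactly φ(m) generators. Here m = 1680 = 2^4 · 3 · 5 · 7, so the number of primitive elements is φ(1680) = 384.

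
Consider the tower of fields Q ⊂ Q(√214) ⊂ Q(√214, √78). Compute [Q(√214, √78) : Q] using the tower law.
[Q(√214, √78) : Q] = 4

[Q(√214):Q] = 2 (min poly x^2 - 214, irreducible since 214 is squarefree > 1). For the top step, suppose √78 ∈ Q(√214), say √78 = c + d√214 with c, d ∈ Q. Squaring: 78 = c^2 + 214d^2 + 2cd√214. Since √214 ∉ Q this forces 2cd = 0. If d = 0 then √78 = c ∈ Q, contradicting 78 squarefree > 1. If c = 0 then 78 = 214d^2, so 214·78 = (214d)^2 is a perfect square in Q — but 214·78 = 16692 is not a perfect square (since 214 and 78 are distinct squarefree integers). Contradiction. Hence √78 ∉ Q(√214), so x^2 - 78 stays irreducible over Q(√214) and [Q(√214, √78) : Q(√214)] = 2. By the tower law, [Q(√214, √78) : Q] = 2 · 2 = 4.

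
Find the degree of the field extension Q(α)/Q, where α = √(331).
[Q(α):Q] = 2

[Q(α):Q] equals the degree of the minimal polynomial of α. Here α^2 = 331 and x^2 - 331 is irreducible (d = 331 is squarefree, ≠ 1, hence not a square), so deg(m_α) = 2. Thus [Q(α):Q] = 2.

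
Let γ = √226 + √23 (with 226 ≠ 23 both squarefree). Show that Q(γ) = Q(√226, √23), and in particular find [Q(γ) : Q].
[Q(γ) : Q] = 4 (equivalently, Q(γ) = Q(√226, √23))

Obviously Q(γ) ⊆ Q(√226, √23), and [Q(√226, √23):Q] = 4 (since 226, 23 are distinct squarefree integers > 1 with 5198 not a perfect square). To show equality we compute the minimal polynomial of γ. From γ = √226 + √23: γ^2 = 226 + 2√(5198) + 23 = 249 + 2√(5198), so γ^2 - 249 = 2√(5198); squaring, (γ^2 - 249)^2 = 4·5198, i.e. γ^4 - 498γ^2 + 62001 - 20792 = 0, i.e. γ^4 - 498γ^2 + 41209 = 0. So γ is a root of x^4 - 498x^2 + 41209. This polynomial is irreducible over Q: it has no rational root (each ±√226 ± √23 is irrational), and any factorization into two quadratics over Q would force √(5198) ∈ Q (pairing opposite roots) or √226, √23 ∈ Q (other pairings), all impossible. Hence [Q(γ):Q] = 4 = [Q(√226, √23):Q], so Q(γ) = Q(√226, √23).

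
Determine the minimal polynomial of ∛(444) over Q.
m_α(x) = x^3 - 444

α satisfies α^3 = 444, so x^3 - 444 annihilates α. By the rational root test, a rational root p/q (in lowest terms) of x^3 - 444 would satisfy p^3 = 444 q^3, forcing q = 1 and p^3 = 444; but 444 is not a perfect cube, contradiction. A monic cubic over Q with no rational root is irreducible (any nontrivial factorization would include a linear factor). Hence x^3 - 444 is the minimal polynomial of α, and in particular [Q(α):Q] = 3.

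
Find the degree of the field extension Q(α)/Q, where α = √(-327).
[Q(α):Q] = 2

[Q(α):Q] equals the degree of the minimal polynomial of α. Here α^2 = -327 and x^2 + 327 is irreducible (d = -327 is squarefree, ≠ 1, hence not a square), so deg(m_α) = 2. Thus [Q(α):Q] = 2.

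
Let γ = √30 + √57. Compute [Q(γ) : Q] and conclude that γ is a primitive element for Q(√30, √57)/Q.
[Q(γ) : Q] = 4 (equivalently, Q(γ) = Q(√30, √57))

Obviously Q(γ) ⊆ Q(√30, √57), and [Q(√30, √57):Q] = 4 (since 30, 57 are distinct squarefree integers > 1 with 1710 not a perfect square). To show equality we compute the minimal polynomial of γ. From γ = √30 + √57: γ^2 = 30 + 2√(1710) + 57 = 87 + 2√(1710), so γ^2 - 87 = 2√(1710); squaring, (γ^2 - 87)^2 = 4·1710, i.e. γ^4 - 174γ^2 + 7569 - 6840 = 0, i.e. γ^4 - 174γ^2 + 729 = 0. So γ is a root of x^4 - 174x^2 + 729. This polynomial is irreducible over Q: it has no rational root (each ±√30 ± √57 is irrational), and any factorization into two quadratics over Q would force √(1710) ∈ Q (pairing opposite roots) or √30, √57 ∈ Q (other pairings), all impossible. Hence [Q(γ):Q] = 4 = [Q(√30, √57):Q], so Q(γ) = Q(√30, √57).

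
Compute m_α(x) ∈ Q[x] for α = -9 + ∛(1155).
m_α(x) = x^3 + 27x^2 + 243x - 426

Set β = α + 9 = ∛(1155), so β^3 = 1155. Then (α + 9)^3 - 1155 = 0, i.e. α is a root of g(x) = (x + 9)^3 - 1155 = x^3 + 27x^2 + 243x - 426. Since g(x) = h(x + 9) where h(x) = x^3 - 1155, and h is irreducible over Q (because 1155 is not a perfect cube, so h has no rational root, and a monic cubic with no rational root is irreducible), g is also irreducible (irreducibility is preserved under the substitution x → x + 9). Hence m_α(x) = x^3 + 27x^2 + 243x - 426.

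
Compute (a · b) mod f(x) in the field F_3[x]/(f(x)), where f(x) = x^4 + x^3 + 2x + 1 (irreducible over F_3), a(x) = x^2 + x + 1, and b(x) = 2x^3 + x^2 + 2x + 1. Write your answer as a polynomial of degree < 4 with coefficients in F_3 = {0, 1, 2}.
a · b ≡ x^3 + 2x (mod f(x))

Multiply in F_3[x]: a(x)·b(x) = (x^2 + x + 1)·(2x^3 + x^2 + 2x + 1) = 2x^5 + 2x^3 + x^2 + 1. This has degree ≥ 4, so divide by f(x) over F_3: 2x^5 + 2x^3 + x^2 + 1 = (2x + 1)·(x^4 + x^3 + 2x + 1) + (x^3 + 2x). Hence a·b ≡ x^3 + 2x (mod f). (F_3[x]/(f) is a field with 3^4 = 81 elements since f is irreducible of degree 4.)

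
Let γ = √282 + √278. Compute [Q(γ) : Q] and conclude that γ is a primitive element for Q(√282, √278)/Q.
[Q(γ) : Q] = 4 (equivalently, Q(γ) = Q(√282, √278))

Obviously Q(γ) ⊆ Q(√282, √278), and [Q(√282, √278):Q] = 4 (since 282, 278 are distinct squarefree integers > 1 with 78396 not a perfect square). To show equality we compute the minimal polynomial of γ. From γ = √282 + √278: γ^2 = 282 + 2√(78396) + 278 = 560 + 2√(78396), so γ^2 - 560 = 2√(78396); squaring, (γ^2 - 560)^2 = 4·78396, i.e. γ^4 - 1120γ^2 + 313600 - 313584 = 0, i.e. γ^4 - 1120γ^2 + 16 = 0. So γ is a root of x^4 - 1120x^2 + 16. This polynomial is irreducible over Q: it has no rational root (each ±√282 ± √278 is irrational), and any factorization into two quadratics over Q would force √(78396) ∈ Q (pairing opposite roots) or √282, √278 ∈ Q (other pairings), all impossible. Hence [Q(γ):Q] = 4 = [Q(√282, √278):Q], so Q(γ) = Q(√282, √278).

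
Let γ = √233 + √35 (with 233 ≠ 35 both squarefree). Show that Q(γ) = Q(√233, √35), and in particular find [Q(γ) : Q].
[Q(γ) : Q] = 4 (equivalently, Q(γ) = Q(√233, √35))

Obviously Q(γ) ⊆ Q(√233, √35), and [Q(√233, √35):Q] = 4 (since 233, 35 are distinct squarefree integers > 1 with 8155 not a perfect square). To show equality we compute the minimal polynomial of γ. From γ = √233 + √35: γ^2 = 233 + 2√(8155) + 35 = 268 + 2√(8155), so γ^2 - 268 = 2√(8155); squaring, (γ^2 - 268)^2 = 4·8155, i.e. γ^4 - 536γ^2 + 71824 - 32620 = 0, i.e. γ^4 - 536γ^2 + 39204 = 0. So γ is a root of x^4 - 536x^2 + 39204. This polynomial is irreducible over Q: it has no rational root (each ±√233 ± √35 is irrational), and any factorization into two quadratics over Q would force √(8155) ∈ Q (pairing opposite roots) or √233, √35 ∈ Q (other pairings), all impossible. Hence [Q(γ):Q] = 4 = [Q(√233, √35):Q], so Q(γ) = Q(√233, √35).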